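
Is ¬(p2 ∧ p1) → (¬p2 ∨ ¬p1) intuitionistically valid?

This is the constructively invalid direction of De Morgan's law for conjunction, which is not intuitionistically valid.
A Kripke countermodel: worlds u0, u1, u2; order generated by u0 ≤ u1, u0 ≤ u2; atoms true at each world — u0:{}; u1:{p2}; u2:{p1}.
u0 ⊮ ¬(p2 ∧ p1) → (¬p2 ∨ ¬p1): already at u0 itself, u0 ⊩ ¬(p2 ∧ p1) but u0 ⊮ ¬p2 ∨ ¬p1.
u0 ⊮ ¬p2 ∨ ¬p1: neither disjunct is forced at u0.
u0 ⊮ ¬p2 since u1 is accessible from u0 and u1 ⊩ p2.
So the root u0 does not force the formula.

No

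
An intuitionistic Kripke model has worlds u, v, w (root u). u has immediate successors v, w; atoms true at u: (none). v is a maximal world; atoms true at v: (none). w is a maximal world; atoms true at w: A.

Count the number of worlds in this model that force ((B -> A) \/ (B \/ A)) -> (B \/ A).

u: does not force it — u ||-/- ((B -> A) \/ (B \/ A)) -> (B \/ A): already at u itself, u ||- (B -> A) \/ (B \/ A) but u ||-/- B \/ A.
v: does not force it — v ||-/- ((B -> A) \/ (B \/ A)) -> (B \/ A): already at v itself, v ||- (B -> A) \/ (B \/ A) but v ||-/- B \/ A.
w: forces it.
Worlds forcing the formula: {w}.

1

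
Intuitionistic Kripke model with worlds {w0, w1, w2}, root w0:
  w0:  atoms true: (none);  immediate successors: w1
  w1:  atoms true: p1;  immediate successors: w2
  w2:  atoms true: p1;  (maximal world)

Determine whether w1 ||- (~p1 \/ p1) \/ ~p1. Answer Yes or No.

Yes

w1 ||- (~p1 \/ p1) \/ ~p1 via the disjunct ~p1 \/ p1.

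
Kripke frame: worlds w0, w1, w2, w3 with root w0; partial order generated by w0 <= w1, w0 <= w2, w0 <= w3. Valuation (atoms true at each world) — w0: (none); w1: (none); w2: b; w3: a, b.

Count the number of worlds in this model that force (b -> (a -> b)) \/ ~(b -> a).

4

w0: forces it.
w1: forces it.
w2: forces it.
w3: forces it.
Worlds forcing the formula: {w0, w1, w2, w3}.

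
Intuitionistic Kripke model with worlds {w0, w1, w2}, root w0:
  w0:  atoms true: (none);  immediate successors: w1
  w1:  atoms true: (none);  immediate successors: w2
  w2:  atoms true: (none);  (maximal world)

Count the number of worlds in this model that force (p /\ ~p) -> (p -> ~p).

w0: forces it.
w1: forces it.
w2: forces it.
Worlds forcing the formula: {w0, w1, w2}.

3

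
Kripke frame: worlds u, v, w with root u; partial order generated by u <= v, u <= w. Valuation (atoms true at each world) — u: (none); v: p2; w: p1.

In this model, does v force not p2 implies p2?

Yes

v forces not p2 implies p2 vacuously: no world accessible from v forces the antecedent not p2.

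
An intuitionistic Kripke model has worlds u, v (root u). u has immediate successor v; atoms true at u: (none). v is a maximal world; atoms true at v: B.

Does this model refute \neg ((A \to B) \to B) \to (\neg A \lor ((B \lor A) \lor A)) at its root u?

u \Vdash \neg ((A \to B) \to B) \to (\neg A \lor ((B \lor A) \lor A)) vacuously: no world accessible from u forces the antecedent \neg ((A \to B) \to B).
So the root u forces \neg ((A \to B) \to B) \to (\neg A \lor ((B \lor A) \lor A)); the model is not a countermodel.

No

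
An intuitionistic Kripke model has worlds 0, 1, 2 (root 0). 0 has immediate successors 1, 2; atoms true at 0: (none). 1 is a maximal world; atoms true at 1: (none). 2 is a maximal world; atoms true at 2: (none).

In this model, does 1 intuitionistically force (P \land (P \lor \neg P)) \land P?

No

1 \nVdash (P \land (P \lor \neg P)) \land P since 1 fails P \land (P \lor \neg P).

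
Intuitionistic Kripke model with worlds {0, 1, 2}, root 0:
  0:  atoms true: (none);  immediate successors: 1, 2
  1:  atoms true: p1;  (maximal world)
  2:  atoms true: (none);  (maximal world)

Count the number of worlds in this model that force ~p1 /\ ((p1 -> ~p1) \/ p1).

0: does not force it — 0 ||-/- ~p1 /\ ((p1 -> ~p1) \/ p1) since 0 fails ~p1.
1: does not force it — 1 ||-/- ~p1 /\ ((p1 -> ~p1) \/ p1) since 1 fails ~p1.
2: forces it.
Worlds forcing the formula: {2}.

1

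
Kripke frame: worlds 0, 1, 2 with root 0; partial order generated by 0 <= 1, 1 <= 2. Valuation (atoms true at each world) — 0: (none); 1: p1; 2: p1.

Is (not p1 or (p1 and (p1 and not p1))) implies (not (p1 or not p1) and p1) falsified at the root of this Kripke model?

No

0 forces (not p1 or (p1 and (p1 and not p1))) implies (not (p1 or not p1) and p1) vacuously: no world accessible from 0 forces the antecedent not p1 or (p1 and (p1 and not p1)).
So the root 0 forces (not p1 or (p1 and (p1 and not p1))) implies (not (p1 or not p1) and p1); the model is not a countermodel.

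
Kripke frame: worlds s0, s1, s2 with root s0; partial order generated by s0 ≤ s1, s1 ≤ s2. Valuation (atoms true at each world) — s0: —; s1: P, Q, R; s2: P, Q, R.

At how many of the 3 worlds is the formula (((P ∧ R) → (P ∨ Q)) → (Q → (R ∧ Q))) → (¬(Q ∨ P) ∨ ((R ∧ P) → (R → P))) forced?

3

s0: forces it.
s1: forces it.
s2: forces it.
Worlds forcing the formula: {s0, s1, s2}.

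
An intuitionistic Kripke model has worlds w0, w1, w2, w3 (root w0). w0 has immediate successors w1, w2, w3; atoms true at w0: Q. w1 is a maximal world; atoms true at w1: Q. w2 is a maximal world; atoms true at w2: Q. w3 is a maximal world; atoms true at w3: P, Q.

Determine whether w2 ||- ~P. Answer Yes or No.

w2 ||- ~P: no world accessible from w2 forces P.

Yes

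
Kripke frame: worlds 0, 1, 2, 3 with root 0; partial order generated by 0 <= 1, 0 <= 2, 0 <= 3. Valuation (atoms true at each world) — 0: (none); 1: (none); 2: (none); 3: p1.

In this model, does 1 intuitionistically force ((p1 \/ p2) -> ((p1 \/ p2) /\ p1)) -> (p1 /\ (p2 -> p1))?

1 ||-/- ((p1 \/ p2) -> ((p1 \/ p2) /\ p1)) -> (p1 /\ (p2 -> p1)): already at 1 itself, 1 ||- (p1 \/ p2) -> ((p1 \/ p2) /\ p1) but 1 ||-/- p1 /\ (p2 -> p1).
1 ||-/- p1 /\ (p2 -> p1) since 1 fails p1.

No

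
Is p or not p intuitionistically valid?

No

This is the law of excluded middle, which is not intuitionistically valid.
A Kripke countermodel: worlds s0, s1; order generated by s0 <= s1; atoms true at each world — s0:{}; s1:{p}.
s0 does not force p or not p: neither disjunct is forced at s0.
s0 lacks atom p, so s0 does not force p.
So the root s0 does not force the formula.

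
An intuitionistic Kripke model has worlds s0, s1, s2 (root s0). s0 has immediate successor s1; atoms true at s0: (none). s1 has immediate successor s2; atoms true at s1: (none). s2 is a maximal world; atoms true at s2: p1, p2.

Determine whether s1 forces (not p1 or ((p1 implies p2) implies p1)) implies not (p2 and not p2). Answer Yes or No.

Yes

s1 forces (not p1 or ((p1 implies p2) implies p1)) implies not (p2 and not p2): every world accessible from s1 that forces not p1 or ((p1 implies p2) implies p1) (namely s2) also forces not (p2 and not p2).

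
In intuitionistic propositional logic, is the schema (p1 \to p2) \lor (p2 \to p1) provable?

No

This is the Gödel–Dummett linearity axiom, which is not intuitionistically valid.
A Kripke countermodel: worlds w0, w1, w2; order generated by w0 \le w1, w0 \le w2; atoms true at each world — w0:{}; w1:{p1}; w2:{p2}.
w0 \nVdash (p1 \to p2) \lor (p2 \to p1): neither disjunct is forced at w0.
w0 \nVdash p1 \to p2: at the accessible world w1, w1 \Vdash p1 but w1 \nVdash p2.
w1 lacks atom p2, so w1 \nVdash p2.
So the root w0 does not force the formula.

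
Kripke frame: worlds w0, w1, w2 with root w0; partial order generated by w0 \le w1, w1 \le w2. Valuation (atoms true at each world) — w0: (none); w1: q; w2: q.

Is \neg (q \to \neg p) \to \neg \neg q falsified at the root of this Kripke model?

No

w0 \Vdash \neg (q \to \neg p) \to \neg \neg q vacuously: no world accessible from w0 forces the antecedent \neg (q \to \neg p).
So the root w0 forces \neg (q \to \neg p) \to \neg \neg q; the model is not a countermodel.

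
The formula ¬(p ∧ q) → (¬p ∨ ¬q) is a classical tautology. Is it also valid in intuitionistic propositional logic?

No

This is the constructively invalid direction of De Morgan's law for conjunction, which is not intuitionistically valid.
A Kripke countermodel: worlds 0, 1, 2; order generated by 0 ≤ 1, 0 ≤ 2; atoms true at each world — 0:{}; 1:{p}; 2:{q}.
0 ⊮ ¬(p ∧ q) → (¬p ∨ ¬q): already at 0 itself, 0 ⊩ ¬(p ∧ q) but 0 ⊮ ¬p ∨ ¬q.
0 ⊮ ¬p ∨ ¬q: neither disjunct is forced at 0.
0 ⊮ ¬p since 1 is accessible from 0 and 1 ⊩ p.
So the root 0 does not force the formula.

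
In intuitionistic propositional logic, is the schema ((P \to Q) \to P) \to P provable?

This is Peirce's law, which is not intuitionistically valid.
A Kripke countermodel: worlds u, v; order generated by u \le v; atoms true at each world — u:{}; v:{P}.
u \nVdash ((P \to Q) \to P) \to P: already at u itself, u \Vdash (P \to Q) \to P but u \nVdash P.
u lacks atom P, so u \nVdash P.
So the root u does not force the formula.

No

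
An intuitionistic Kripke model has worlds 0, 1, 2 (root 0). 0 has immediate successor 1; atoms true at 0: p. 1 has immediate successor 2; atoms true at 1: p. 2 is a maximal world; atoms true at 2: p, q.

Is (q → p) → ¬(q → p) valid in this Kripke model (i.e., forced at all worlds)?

Not every world: 0 ⊮ (q → p) → ¬(q → p).
0 ⊮ (q → p) → ¬(q → p): already at 0 itself, 0 ⊩ q → p but 0 ⊮ ¬(q → p).
0 ⊮ ¬(q → p) since 0 is accessible from 0 and 0 ⊩ q → p.

No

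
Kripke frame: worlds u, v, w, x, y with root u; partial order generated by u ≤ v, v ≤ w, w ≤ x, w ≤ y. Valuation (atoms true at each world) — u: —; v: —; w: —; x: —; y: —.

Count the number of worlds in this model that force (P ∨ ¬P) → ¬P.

5

u: forces it.
v: forces it.
w: forces it.
x: forces it.
y: forces it.
Worlds forcing the formula: {u, v, w, x, y}.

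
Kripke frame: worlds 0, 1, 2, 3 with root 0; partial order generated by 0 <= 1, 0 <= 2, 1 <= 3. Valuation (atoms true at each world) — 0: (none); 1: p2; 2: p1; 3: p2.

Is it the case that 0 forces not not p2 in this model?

0 does not force not not p2 since 2 is accessible from 0 and 2 forces not p2.
2 forces not p2: no world accessible from 2 forces p2.

No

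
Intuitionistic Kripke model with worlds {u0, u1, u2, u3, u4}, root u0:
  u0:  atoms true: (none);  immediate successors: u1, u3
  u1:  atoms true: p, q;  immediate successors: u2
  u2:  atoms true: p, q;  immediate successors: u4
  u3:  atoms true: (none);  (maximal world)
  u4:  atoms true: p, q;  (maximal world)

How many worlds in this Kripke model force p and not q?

u0: does not force it — u0 does not force p and not q since u0 fails p.
u1: does not force it — u1 does not force p and not q since u1 fails not q.
u2: does not force it.
u3: does not force it.
u4: does not force it.
Worlds forcing the formula: { }.

0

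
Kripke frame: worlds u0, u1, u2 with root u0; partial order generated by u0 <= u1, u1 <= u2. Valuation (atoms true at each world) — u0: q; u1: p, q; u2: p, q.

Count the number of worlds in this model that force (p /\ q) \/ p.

2

u0: does not force it — u0 ||-/- (p /\ q) \/ p: neither disjunct is forced at u0.
u1: forces it.
u2: forces it.
Worlds forcing the formula: {u1, u2}.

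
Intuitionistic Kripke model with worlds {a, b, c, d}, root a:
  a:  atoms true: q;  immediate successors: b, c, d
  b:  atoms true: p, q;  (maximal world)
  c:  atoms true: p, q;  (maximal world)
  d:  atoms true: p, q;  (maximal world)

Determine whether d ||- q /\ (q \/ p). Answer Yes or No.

Yes

d ||- q /\ (q \/ p) since d forces both conjuncts.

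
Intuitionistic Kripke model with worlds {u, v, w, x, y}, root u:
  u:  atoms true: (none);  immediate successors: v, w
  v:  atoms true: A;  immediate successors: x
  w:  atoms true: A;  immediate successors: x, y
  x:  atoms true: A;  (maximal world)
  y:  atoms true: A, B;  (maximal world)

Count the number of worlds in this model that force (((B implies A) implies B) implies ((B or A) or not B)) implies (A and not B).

2

u: does not force it — u does not force (((B implies A) implies B) implies ((B or A) or not B)) implies (A and not B): already at u itself, u forces ((B implies A) implies B) implies ((B or A) or not B) but u does not force A and not B.
v: forces it.
w: does not force it.
x: forces it.
y: does not force it.
Worlds forcing the formula: {v, x}.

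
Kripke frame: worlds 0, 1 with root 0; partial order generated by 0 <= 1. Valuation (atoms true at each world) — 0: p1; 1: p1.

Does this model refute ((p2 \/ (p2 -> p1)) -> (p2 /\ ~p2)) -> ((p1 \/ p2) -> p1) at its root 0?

0 ||- ((p2 \/ (p2 -> p1)) -> (p2 /\ ~p2)) -> ((p1 \/ p2) -> p1) vacuously: no world accessible from 0 forces the antecedent (p2 \/ (p2 -> p1)) -> (p2 /\ ~p2).
So the root 0 forces ((p2 \/ (p2 -> p1)) -> (p2 /\ ~p2)) -> ((p1 \/ p2) -> p1); the model is not a countermodel.

No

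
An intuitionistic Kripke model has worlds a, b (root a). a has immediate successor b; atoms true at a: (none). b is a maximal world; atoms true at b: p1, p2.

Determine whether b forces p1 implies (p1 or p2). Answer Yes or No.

Yes

b forces p1 implies (p1 or p2): every world accessible from b that forces p1 (namely b) also forces p1 or p2.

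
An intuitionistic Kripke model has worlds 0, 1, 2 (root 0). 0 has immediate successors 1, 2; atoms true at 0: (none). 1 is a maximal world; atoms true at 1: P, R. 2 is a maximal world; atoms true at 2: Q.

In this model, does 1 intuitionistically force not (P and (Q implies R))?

1 does not force not (P and (Q implies R)) since 1 is accessible from 1 and 1 forces P and (Q implies R).
1 forces P and (Q implies R) since 1 forces both conjuncts.

No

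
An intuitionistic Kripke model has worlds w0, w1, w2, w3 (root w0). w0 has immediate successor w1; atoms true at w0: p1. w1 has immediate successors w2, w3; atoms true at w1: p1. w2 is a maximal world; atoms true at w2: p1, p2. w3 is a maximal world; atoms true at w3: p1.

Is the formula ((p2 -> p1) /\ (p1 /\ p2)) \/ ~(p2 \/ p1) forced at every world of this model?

Not every world: w0 ||-/- ((p2 -> p1) /\ (p1 /\ p2)) \/ ~(p2 \/ p1).
w0 ||-/- ((p2 -> p1) /\ (p1 /\ p2)) \/ ~(p2 \/ p1): neither disjunct is forced at w0.
w0 ||-/- (p2 -> p1) /\ (p1 /\ p2) since w0 fails p1 /\ p2.

No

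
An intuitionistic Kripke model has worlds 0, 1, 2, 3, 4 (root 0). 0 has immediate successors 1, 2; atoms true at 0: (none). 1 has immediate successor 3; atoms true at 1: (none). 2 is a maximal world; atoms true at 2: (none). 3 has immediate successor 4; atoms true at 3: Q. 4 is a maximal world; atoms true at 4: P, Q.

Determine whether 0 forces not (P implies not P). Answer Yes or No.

No

0 does not force not (P implies not P) since 2 is accessible from 0 and 2 forces P implies not P.
2 forces P implies not P vacuously: no world accessible from 2 forces the antecedent P.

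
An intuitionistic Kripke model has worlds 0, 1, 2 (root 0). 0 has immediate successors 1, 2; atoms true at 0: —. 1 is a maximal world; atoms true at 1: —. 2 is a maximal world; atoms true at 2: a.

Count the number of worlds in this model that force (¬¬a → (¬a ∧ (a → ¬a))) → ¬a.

0: forces it.
1: forces it.
2: forces it.
Worlds forcing the formula: {0, 1, 2}.

3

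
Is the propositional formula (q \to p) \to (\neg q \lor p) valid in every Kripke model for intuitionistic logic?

This is the material-implication-as-disjunction principle, which is not intuitionistically valid.
A Kripke countermodel: worlds w0, w1; order generated by w0 \le w1; atoms true at each world — w0:{}; w1:{p,q}.
w0 \nVdash (q \to p) \to (\neg q \lor p): already at w0 itself, w0 \Vdash q \to p but w0 \nVdash \neg q \lor p.
w0 \nVdash \neg q \lor p: neither disjunct is forced at w0.
w0 \nVdash \neg q since w1 is accessible from w0 and w1 \Vdash q.
So the root w0 does not force the formula.

No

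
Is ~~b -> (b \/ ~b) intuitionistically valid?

No

This is a variant of double-negation elimination (deriving excluded middle from double negation), which is not intuitionistically valid.
A Kripke countermodel: worlds 0, 1; order generated by 0 <= 1; atoms true at each world — 0:{}; 1:{b}.
0 ||-/- ~~b -> (b \/ ~b): already at 0 itself, 0 ||- ~~b but 0 ||-/- b \/ ~b.
0 ||-/- b \/ ~b: neither disjunct is forced at 0.
0 lacks atom b, so 0 ||-/- b.
So the root 0 does not force the formula.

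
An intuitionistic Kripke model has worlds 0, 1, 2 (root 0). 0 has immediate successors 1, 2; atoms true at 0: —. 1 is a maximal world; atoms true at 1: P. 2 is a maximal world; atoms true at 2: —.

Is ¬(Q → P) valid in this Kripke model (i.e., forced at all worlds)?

No

Not every world: 0 ⊮ ¬(Q → P).
0 ⊮ ¬(Q → P) since 0 is accessible from 0 and 0 ⊩ Q → P.
0 ⊩ Q → P vacuously: no world accessible from 0 forces the antecedent Q.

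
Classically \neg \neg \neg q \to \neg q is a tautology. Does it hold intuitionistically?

This is triple-negation reduction, which is intuitionistically derivable.
Assume \neg \neg \neg q and suppose q. Then \neg \neg q (double-negation introduction), contradicting \neg \neg \neg q. So \neg q.

Yes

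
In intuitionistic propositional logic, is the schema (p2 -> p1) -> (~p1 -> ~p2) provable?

Yes

This is the forward direction of contraposition, which is intuitionistically derivable.
Assume p2 -> p1 and ~p1. If p2 held then p1 would follow, contradicting ~p1; so ~p2.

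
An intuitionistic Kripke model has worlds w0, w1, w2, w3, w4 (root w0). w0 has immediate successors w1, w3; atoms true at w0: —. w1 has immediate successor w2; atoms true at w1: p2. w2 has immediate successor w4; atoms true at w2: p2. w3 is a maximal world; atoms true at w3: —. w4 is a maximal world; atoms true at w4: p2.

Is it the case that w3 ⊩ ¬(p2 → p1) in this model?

No

w3 ⊮ ¬(p2 → p1) since w3 is accessible from w3 and w3 ⊩ p2 → p1.
w3 ⊩ p2 → p1 vacuously: no world accessible from w3 forces the antecedent p2.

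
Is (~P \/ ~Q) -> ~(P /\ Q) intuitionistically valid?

This is a constructively valid De Morgan direction (disjunction of negations to negated conjunction), which is intuitionistically derivable.
If ~P holds at a world then no accessible world forces P, hence none forces P /\ Q; likewise for ~Q.

Yes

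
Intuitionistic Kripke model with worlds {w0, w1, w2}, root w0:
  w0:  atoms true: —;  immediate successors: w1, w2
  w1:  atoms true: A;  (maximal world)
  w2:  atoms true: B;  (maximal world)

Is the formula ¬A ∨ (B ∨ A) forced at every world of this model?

Not every world: w0 ⊮ ¬A ∨ (B ∨ A).
w0 ⊮ ¬A ∨ (B ∨ A): neither disjunct is forced at w0.
w0 ⊮ ¬A since w1 is accessible from w0 and w1 ⊩ A.

No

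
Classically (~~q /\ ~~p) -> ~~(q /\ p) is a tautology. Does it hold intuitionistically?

Yes

This is the distribution of double negation over conjunction, which is intuitionistically derivable.
Assume ~~q, ~~p, and ~(q /\ p). From q we'd get ~p (since q /\ p is refuted), contradicting ~~p; so ~q, contradicting ~~q.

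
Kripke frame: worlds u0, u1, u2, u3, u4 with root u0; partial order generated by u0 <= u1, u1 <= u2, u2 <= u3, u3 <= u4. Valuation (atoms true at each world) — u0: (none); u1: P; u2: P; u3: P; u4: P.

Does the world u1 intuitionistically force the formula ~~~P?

u1 ||-/- ~~~P since u1 is accessible from u1 and u1 ||- ~~P.
u1 ||- ~~P: no world accessible from u1 forces ~P.

No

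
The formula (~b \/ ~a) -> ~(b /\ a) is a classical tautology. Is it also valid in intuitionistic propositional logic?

This is a constructively valid De Morgan direction (disjunction of negations to negated conjunction), which is intuitionistically derivable.
If ~b holds at a world then no accessible world forces b, hence none forces b /\ a; likewise for ~a.

Yes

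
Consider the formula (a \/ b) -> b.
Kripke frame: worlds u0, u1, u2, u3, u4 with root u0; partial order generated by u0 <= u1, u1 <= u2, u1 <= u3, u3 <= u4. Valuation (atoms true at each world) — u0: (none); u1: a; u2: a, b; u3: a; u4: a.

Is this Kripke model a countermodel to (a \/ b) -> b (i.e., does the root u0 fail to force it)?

Yes

u0 ||-/- (a \/ b) -> b: at the accessible world u1, u1 ||- a \/ b but u1 ||-/- b.
u1 lacks atom b, so u1 ||-/- b.
So the root u0 does not force (a \/ b) -> b; the model is a countermodel.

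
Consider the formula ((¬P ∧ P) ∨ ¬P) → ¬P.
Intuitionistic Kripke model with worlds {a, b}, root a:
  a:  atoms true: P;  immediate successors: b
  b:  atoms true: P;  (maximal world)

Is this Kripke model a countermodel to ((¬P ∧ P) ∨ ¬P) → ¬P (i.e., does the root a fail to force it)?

a ⊩ ((¬P ∧ P) ∨ ¬P) → ¬P vacuously: no world accessible from a forces the antecedent (¬P ∧ P) ∨ ¬P.
So the root a forces ((¬P ∧ P) ∨ ¬P) → ¬P; the model is not a countermodel.

No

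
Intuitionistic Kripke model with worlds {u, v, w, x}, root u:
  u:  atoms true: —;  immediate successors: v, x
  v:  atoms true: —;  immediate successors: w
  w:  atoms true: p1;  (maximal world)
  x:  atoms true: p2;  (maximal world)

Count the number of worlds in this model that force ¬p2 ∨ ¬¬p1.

u: does not force it — u ⊮ ¬p2 ∨ ¬¬p1: neither disjunct is forced at u.
v: forces it.
w: forces it.
x: does not force it — x ⊮ ¬p2 ∨ ¬¬p1: neither disjunct is forced at x.
Worlds forcing the formula: {v, w}.

2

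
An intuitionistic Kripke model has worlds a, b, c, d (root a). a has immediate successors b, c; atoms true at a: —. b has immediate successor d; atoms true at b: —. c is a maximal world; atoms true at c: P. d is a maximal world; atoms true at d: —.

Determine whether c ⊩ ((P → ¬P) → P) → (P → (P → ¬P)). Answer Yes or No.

No

c ⊮ ((P → ¬P) → P) → (P → (P → ¬P)): already at c itself, c ⊩ (P → ¬P) → P but c ⊮ P → (P → ¬P).
c ⊮ P → (P → ¬P): already at c itself, c ⊩ P but c ⊮ P → ¬P.
c ⊮ P → ¬P: already at c itself, c ⊩ P but c ⊮ ¬P.
c ⊮ ¬P since c is accessible from c and c ⊩ P.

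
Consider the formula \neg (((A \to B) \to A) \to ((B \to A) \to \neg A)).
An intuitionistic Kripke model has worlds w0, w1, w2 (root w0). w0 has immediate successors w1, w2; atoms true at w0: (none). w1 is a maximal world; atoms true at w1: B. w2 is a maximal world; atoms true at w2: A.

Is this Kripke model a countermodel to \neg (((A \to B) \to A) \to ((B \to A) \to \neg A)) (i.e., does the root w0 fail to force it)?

Yes

w0 \nVdash \neg (((A \to B) \to A) \to ((B \to A) \to \neg A)) since w1 is accessible from w0 and w1 \Vdash ((A \to B) \to A) \to ((B \to A) \to \neg A).
w1 \Vdash ((A \to B) \to A) \to ((B \to A) \to \neg A) vacuously: no world accessible from w1 forces the antecedent (A \to B) \to A.
So the root w0 does not force \neg (((A \to B) \to A) \to ((B \to A) \to \neg A)); the model is a countermodel.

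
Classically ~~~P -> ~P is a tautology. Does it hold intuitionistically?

Yes

This is triple-negation reduction, which is intuitionistically derivable.
Assume ~~~P and suppose P. Then ~~P (double-negation introduction), contradicting ~~~P. So ~P.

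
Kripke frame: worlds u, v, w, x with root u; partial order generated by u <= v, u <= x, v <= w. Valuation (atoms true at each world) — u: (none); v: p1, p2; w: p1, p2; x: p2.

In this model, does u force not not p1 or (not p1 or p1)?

No

u does not force not not p1 or (not p1 or p1): neither disjunct is forced at u.
u does not force not not p1 since x is accessible from u and x forces not p1.
x forces not p1: no world accessible from x forces p1.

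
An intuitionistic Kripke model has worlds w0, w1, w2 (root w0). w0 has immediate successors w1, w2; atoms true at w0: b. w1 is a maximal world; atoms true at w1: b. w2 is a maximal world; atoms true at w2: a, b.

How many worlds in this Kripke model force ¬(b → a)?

1

w0: does not force it — w0 ⊮ ¬(b → a) since w2 is accessible from w0 and w2 ⊩ b → a.
w1: forces it.
w2: does not force it — w2 ⊮ ¬(b → a) since w2 is accessible from w2 and w2 ⊩ b → a.
Worlds forcing the formula: {w1}.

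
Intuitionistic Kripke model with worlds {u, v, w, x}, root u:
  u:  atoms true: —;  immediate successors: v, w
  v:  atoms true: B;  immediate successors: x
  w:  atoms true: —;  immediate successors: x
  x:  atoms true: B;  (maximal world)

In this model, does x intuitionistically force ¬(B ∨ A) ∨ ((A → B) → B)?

Yes

x ⊩ ¬(B ∨ A) ∨ ((A → B) → B) via the disjunct (A → B) → B.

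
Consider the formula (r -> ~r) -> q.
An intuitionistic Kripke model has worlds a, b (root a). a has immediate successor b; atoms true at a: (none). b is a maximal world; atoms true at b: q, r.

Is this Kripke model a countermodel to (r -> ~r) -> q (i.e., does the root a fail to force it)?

a ||- (r -> ~r) -> q vacuously: no world accessible from a forces the antecedent r -> ~r.
So the root a forces (r -> ~r) -> q; the model is not a countermodel.

No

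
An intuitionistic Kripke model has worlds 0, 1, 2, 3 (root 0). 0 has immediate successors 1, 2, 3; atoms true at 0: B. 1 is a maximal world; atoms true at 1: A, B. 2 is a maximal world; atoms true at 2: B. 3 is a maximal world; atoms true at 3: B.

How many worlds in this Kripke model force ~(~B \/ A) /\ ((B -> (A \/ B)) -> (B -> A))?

0

0: does not force it — 0 ||-/- ~(~B \/ A) /\ ((B -> (A \/ B)) -> (B -> A)) since 0 fails ~(~B \/ A).
1: does not force it — 1 ||-/- ~(~B \/ A) /\ ((B -> (A \/ B)) -> (B -> A)) since 1 fails ~(~B \/ A).
2: does not force it.
3: does not force it.
Worlds forcing the formula: { }.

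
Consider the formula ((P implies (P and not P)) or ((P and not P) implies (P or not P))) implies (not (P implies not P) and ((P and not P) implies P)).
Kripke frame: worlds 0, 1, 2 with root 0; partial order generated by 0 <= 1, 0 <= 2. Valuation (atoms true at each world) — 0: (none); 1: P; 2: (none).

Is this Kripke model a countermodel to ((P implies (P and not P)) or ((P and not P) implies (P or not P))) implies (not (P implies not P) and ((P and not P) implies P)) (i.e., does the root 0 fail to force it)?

Yes

0 does not force ((P implies (P and not P)) or ((P and not P) implies (P or not P))) implies (not (P implies not P) and ((P and not P) implies P)): already at 0 itself, 0 forces (P implies (P and not P)) or ((P and not P) implies (P or not P)) but 0 does not force not (P implies not P) and ((P and not P) implies P).
0 does not force not (P implies not P) and ((P and not P) implies P) since 0 fails not (P implies not P).
So the root 0 does not force ((P implies (P and not P)) or ((P and not P) implies (P or not P))) implies (not (P implies not P) and ((P and not P) implies P)); the model is a countermodel.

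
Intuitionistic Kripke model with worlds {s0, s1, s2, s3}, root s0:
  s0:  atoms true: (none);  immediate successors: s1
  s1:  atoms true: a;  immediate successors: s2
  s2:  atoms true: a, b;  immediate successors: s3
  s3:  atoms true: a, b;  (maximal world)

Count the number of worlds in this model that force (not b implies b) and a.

3

s0: does not force it — s0 does not force (not b implies b) and a since s0 fails a.
s1: forces it.
s2: forces it.
s3: forces it.
Worlds forcing the formula: {s1, s2, s3}.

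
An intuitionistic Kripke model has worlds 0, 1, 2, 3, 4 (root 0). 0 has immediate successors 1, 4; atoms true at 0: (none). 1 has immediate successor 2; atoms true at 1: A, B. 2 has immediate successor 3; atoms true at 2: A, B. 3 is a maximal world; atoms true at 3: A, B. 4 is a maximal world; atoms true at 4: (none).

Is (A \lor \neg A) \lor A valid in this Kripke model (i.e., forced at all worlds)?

Not every world: 0 \nVdash (A \lor \neg A) \lor A.
0 \nVdash (A \lor \neg A) \lor A: neither disjunct is forced at 0.
0 \nVdash A \lor \neg A: neither disjunct is forced at 0.
0 lacks atom A, so 0 \nVdash A.

No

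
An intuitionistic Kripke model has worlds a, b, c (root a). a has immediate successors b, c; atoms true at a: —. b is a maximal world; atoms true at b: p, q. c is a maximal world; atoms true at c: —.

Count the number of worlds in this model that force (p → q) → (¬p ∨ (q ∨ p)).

2

a: does not force it — a ⊮ (p → q) → (¬p ∨ (q ∨ p)): already at a itself, a ⊩ p → q but a ⊮ ¬p ∨ (q ∨ p).
b: forces it.
c: forces it.
Worlds forcing the formula: {b, c}.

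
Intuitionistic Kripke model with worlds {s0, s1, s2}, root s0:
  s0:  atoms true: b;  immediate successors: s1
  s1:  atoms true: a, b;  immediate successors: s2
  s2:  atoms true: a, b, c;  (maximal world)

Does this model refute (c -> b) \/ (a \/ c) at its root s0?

No

s0 ||- (c -> b) \/ (a \/ c) via the disjunct c -> b.
So the root s0 forces (c -> b) \/ (a \/ c); the model is not a countermodel.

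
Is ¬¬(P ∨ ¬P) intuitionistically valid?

This is the double negation of excluded middle, which is intuitionistically derivable.
Assuming ¬(P ∨ ¬P): from P we'd get P ∨ ¬P, so ¬P; but then P ∨ ¬P again — contradiction. Hence ¬¬(P ∨ ¬P).

Yes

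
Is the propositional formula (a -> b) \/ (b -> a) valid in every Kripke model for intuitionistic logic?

No

This is the Gödel–Dummett linearity axiom, which is not intuitionistically valid.
A Kripke countermodel: worlds w0, w1, w2; order generated by w0 <= w1, w0 <= w2; atoms true at each world — w0:{}; w1:{a}; w2:{b}.
w0 ||-/- (a -> b) \/ (b -> a): neither disjunct is forced at w0.
w0 ||-/- a -> b: at the accessible world w1, w1 ||- a but w1 ||-/- b.
w1 lacks atom b, so w1 ||-/- b.
So the root w0 does not force the formula.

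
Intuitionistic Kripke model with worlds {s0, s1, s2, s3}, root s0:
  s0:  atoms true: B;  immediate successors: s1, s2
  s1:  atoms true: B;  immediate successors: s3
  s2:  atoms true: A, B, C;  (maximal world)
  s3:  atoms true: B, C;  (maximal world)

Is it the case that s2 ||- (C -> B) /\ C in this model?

s2 ||- (C -> B) /\ C since s2 forces both conjuncts.

Yes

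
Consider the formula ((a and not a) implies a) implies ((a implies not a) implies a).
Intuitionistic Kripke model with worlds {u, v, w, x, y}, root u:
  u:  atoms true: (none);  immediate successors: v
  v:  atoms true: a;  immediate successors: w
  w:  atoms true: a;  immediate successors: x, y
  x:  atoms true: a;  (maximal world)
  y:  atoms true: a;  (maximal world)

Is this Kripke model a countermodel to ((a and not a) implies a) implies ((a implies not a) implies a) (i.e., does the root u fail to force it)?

No

u forces ((a and not a) implies a) implies ((a implies not a) implies a): every world accessible from u that forces (a and not a) implies a (namely u, v, w, x, y) also forces (a implies not a) implies a.
So the root u forces ((a and not a) implies a) implies ((a implies not a) implies a); the model is not a countermodel.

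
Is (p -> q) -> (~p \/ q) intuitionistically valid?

This is the material-implication-as-disjunction principle, which is not intuitionistically valid.
A Kripke countermodel: worlds u, v; order generated by u <= v; atoms true at each world — u:{}; v:{p,q}.
u ||-/- (p -> q) -> (~p \/ q): already at u itself, u ||- p -> q but u ||-/- ~p \/ q.
u ||-/- ~p \/ q: neither disjunct is forced at u.
u ||-/- ~p since v is accessible from u and v ||- p.
So the root u does not force the formula.

No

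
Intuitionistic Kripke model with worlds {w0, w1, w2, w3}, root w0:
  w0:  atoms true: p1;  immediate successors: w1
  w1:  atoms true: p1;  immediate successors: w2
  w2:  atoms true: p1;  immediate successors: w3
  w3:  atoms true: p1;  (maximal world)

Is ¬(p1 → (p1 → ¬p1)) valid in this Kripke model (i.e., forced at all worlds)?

Yes

w0 ⊩ ¬(p1 → (p1 → ¬p1)): no world accessible from w0 forces p1 → (p1 → ¬p1).
Since the root w0 forces ¬(p1 → (p1 → ¬p1)) and forcing is persistent (monotone upward), every world forces it.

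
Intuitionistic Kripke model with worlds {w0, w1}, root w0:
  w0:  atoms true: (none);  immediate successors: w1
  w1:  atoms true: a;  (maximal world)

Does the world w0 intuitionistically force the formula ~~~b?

w0 ||- ~~~b: no world accessible from w0 forces ~~b.

Yes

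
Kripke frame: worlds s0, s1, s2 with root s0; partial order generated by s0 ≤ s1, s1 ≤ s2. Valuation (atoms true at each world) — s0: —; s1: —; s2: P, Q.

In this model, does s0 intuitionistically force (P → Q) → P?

No

s0 ⊮ (P → Q) → P: already at s0 itself, s0 ⊩ P → Q but s0 ⊮ P.
s0 lacks atom P, so s0 ⊮ P.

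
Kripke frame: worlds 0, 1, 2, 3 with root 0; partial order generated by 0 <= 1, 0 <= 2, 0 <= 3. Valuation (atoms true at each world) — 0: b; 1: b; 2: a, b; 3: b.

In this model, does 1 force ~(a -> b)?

1 ||-/- ~(a -> b) since 1 is accessible from 1 and 1 ||- a -> b.
1 ||- a -> b vacuously: no world accessible from 1 forces the antecedent a.

No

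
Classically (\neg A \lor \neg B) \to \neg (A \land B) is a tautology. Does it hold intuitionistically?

Yes

This is a constructively valid De Morgan direction (disjunction of negations to negated conjunction), which is intuitionistically derivable.
If \neg A holds at a world then no accessible world forces A, hence none forces A \land B; likewise for \neg B.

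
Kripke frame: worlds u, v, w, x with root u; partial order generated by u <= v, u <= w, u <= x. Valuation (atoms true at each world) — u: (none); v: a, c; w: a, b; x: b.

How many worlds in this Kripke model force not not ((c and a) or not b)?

u: does not force it — u does not force not not ((c and a) or not b) since w is accessible from u and w forces not ((c and a) or not b).
v: forces it.
w: does not force it.
x: does not force it.
Worlds forcing the formula: {v}.

1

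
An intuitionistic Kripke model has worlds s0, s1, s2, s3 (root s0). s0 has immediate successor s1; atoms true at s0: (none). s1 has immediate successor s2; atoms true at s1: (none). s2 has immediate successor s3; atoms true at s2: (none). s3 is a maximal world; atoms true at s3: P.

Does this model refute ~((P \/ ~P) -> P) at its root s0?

Yes

s0 ||-/- ~((P \/ ~P) -> P) since s0 is accessible from s0 and s0 ||- (P \/ ~P) -> P.
s0 ||- (P \/ ~P) -> P: every world accessible from s0 that forces P \/ ~P (namely s3) also forces P.
So the root s0 does not force ~((P \/ ~P) -> P); the model is a countermodel.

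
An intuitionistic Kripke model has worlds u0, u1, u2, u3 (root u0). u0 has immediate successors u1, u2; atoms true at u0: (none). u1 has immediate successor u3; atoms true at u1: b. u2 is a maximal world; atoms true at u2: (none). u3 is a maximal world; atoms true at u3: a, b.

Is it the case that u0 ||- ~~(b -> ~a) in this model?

u0 ||-/- ~~(b -> ~a) since u1 is accessible from u0 and u1 ||- ~(b -> ~a).
u1 ||- ~(b -> ~a): no world accessible from u1 forces b -> ~a.

No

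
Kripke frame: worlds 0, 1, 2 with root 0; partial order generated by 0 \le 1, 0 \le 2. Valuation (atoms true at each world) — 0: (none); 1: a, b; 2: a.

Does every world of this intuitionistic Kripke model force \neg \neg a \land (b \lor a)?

No

Not every world: 0 \nVdash \neg \neg a \land (b \lor a).
0 \nVdash \neg \neg a \land (b \lor a) since 0 fails b \lor a.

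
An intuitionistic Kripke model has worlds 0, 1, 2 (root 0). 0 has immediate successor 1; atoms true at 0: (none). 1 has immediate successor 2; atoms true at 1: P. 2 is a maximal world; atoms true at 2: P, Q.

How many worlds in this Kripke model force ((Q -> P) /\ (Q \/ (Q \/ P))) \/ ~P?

2

0: does not force it — 0 ||-/- ((Q -> P) /\ (Q \/ (Q \/ P))) \/ ~P: neither disjunct is forced at 0.
1: forces it.
2: forces it.
Worlds forcing the formula: {1, 2}.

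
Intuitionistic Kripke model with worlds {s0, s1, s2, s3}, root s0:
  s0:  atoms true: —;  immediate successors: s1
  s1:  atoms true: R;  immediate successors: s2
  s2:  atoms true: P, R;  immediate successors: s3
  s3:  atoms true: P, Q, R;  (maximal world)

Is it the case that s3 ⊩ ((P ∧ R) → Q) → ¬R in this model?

s3 ⊮ ((P ∧ R) → Q) → ¬R: already at s3 itself, s3 ⊩ (P ∧ R) → Q but s3 ⊮ ¬R.
s3 ⊮ ¬R since s3 is accessible from s3 and s3 ⊩ R.

No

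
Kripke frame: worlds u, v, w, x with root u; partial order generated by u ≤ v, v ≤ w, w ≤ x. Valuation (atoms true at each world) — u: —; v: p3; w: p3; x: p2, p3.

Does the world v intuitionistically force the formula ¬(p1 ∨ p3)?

v ⊮ ¬(p1 ∨ p3) since v is accessible from v and v ⊩ p1 ∨ p3.
v ⊩ p1 ∨ p3 via the disjunct p3.

No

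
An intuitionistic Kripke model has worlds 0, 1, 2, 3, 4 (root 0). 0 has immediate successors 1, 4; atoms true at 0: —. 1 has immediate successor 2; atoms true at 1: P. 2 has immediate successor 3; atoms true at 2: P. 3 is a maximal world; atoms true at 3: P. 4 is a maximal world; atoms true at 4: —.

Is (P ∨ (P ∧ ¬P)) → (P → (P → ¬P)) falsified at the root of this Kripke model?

Yes

0 ⊮ (P ∨ (P ∧ ¬P)) → (P → (P → ¬P)): at the accessible world 1, 1 ⊩ P ∨ (P ∧ ¬P) but 1 ⊮ P → (P → ¬P).
1 ⊮ P → (P → ¬P): already at 1 itself, 1 ⊩ P but 1 ⊮ P → ¬P.
1 ⊮ P → ¬P: already at 1 itself, 1 ⊩ P but 1 ⊮ ¬P.
So the root 0 does not force (P ∨ (P ∧ ¬P)) → (P → (P → ¬P)); the model is a countermodel.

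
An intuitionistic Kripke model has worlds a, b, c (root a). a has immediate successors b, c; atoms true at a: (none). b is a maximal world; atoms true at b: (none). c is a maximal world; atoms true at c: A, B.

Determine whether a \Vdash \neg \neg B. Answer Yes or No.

No

a \nVdash \neg \neg B since b is accessible from a and b \Vdash \neg B.
b \Vdash \neg B: no world accessible from b forces B.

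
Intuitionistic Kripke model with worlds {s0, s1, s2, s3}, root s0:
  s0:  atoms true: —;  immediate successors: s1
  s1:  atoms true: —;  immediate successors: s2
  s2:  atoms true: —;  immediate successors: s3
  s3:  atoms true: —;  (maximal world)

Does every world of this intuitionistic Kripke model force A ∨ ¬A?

s0 ⊩ A ∨ ¬A via the disjunct ¬A.
Since the root s0 forces A ∨ ¬A and forcing is persistent (monotone upward), every world forces it.

Yes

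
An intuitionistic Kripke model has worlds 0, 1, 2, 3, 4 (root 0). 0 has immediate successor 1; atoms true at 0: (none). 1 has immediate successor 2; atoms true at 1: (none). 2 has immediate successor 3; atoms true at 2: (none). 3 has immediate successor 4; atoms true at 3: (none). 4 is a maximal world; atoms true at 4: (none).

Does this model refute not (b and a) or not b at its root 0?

0 forces not (b and a) or not b via the disjunct not (b and a).
So the root 0 forces not (b and a) or not b; the model is not a countermodel.

No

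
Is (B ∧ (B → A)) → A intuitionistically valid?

This is modus ponens in implicational form, which is intuitionistically derivable.
If a world forces B and B → A, then applying the implication at that world (which is accessible from itself) gives A.

Yes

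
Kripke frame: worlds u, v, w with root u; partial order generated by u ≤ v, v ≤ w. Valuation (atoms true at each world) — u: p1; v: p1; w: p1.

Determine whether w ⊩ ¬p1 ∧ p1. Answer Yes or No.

No

w ⊮ ¬p1 ∧ p1 since w fails ¬p1.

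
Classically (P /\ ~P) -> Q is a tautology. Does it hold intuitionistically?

This is an instance of ex falso quodlibet, which is intuitionistically derivable.
No world can force both P and ~P, so the antecedent P /\ ~P is never forced and the implication holds vacuously at every world.

Yes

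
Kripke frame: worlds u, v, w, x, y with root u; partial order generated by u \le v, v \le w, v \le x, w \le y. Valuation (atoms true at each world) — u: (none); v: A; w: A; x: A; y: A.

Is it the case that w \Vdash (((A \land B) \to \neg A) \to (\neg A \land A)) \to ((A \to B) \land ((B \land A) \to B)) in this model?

Yes

w \Vdash (((A \land B) \to \neg A) \to (\neg A \land A)) \to ((A \to B) \land ((B \land A) \to B)) vacuously: no world accessible from w forces the antecedent ((A \land B) \to \neg A) \to (\neg A \land A).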